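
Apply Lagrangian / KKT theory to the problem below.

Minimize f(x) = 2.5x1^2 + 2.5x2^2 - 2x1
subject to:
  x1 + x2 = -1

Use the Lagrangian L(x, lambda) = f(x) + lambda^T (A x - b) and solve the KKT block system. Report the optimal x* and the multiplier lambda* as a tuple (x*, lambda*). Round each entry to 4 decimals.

Form the Lagrangian:
  L(x, lambda) = (1/2) x^T Q x + c^T x + lambda^T (A x - b)
Stationarity (grad_x L = 0): Q x + c + A^T lambda = 0.
Primal feasibility: A x = b.

This gives the KKT block system:
  [ Q   A^T ] [ x     ]   [-c ]
  [ A    0  ] [ lambda ] = [ b ]

Solving the linear system:
  x*      = (-0.3, -0.7)
  lambda* = (3.5)
  f(x*)   = 2.05

x* = (-0.3, -0.7), lambda* = (3.5)


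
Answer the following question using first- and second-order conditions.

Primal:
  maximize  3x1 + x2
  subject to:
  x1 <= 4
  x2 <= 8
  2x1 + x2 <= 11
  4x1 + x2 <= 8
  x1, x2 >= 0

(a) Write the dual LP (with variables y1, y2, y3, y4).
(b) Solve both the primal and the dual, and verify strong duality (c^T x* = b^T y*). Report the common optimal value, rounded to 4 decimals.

The standard primal-dual pair for 'max c^T x s.t. A x <= b, x >= 0' is:
  Dual:  min b^T y  s.t.  A^T y >= c,  y >= 0.

So the dual LP is:
  minimize  4y1 + 8y2 + 11y3 + 8y4
  subject to:
    y1 + 2y3 + 4y4 >= 3
    y2 + y3 + y4 >= 1
    y1, y2, y3, y4 >= 0

Solving the primal: x* = (0, 8).
  primal value c^T x* = 8.
Solving the dual: y* = (0, 0.25, 0, 0.75).
  dual value b^T y* = 8.
Strong duality: c^T x* = b^T y*. Confirmed.

8


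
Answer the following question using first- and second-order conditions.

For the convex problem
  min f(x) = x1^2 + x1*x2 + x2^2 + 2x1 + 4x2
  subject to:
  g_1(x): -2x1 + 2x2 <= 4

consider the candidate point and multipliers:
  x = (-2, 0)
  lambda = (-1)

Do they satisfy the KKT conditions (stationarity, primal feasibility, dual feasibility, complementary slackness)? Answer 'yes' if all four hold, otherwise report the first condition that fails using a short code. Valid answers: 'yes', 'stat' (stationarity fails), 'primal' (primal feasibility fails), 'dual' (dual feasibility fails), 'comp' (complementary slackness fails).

Gradient of f: grad f(x) = Q x + c = (-2, 2)
Constraint values g_i(x) = a_i^T x - b_i:
  g_1((-2, 0)) = 0
Stationarity residual: grad f(x) + sum_i lambda_i a_i = (0, 0)
  -> stationarity OK
Primal feasibility (all g_i <= 0): OK
Dual feasibility (all lambda_i >= 0): FAILS
Complementary slackness (lambda_i * g_i(x) = 0 for all i): OK

Verdict: the first failing condition is dual_feasibility -> dual.

dual


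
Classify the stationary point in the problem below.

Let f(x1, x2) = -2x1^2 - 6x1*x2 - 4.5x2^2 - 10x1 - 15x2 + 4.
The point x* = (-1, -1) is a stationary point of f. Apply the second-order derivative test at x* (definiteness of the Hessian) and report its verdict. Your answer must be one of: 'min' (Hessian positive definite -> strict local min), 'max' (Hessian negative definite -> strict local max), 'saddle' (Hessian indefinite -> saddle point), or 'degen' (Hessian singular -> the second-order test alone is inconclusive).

Compute the Hessian H = grad^2 f:
  H = [[-4, -6], [-6, -9]]
Verify stationarity: grad f(x*) = H x* + g = (0, 0).
Eigenvalues of H: -13, 0.
H has a zero eigenvalue (singular; negative semidefinite but not definite), so H is neither positive definite, negative definite, nor indefinite. The second-order test alone is inconclusive -> degen.
(Indeed, f is constant along the null direction of H through x*, so x* is not a strict local extremum.)

degen


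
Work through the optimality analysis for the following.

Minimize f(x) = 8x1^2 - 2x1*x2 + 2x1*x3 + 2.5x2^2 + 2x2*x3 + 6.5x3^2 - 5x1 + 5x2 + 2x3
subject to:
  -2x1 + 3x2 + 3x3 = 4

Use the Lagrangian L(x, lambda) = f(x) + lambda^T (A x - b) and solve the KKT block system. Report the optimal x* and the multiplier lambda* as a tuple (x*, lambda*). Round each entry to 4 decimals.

Form the Lagrangian:
  L(x, lambda) = (1/2) x^T Q x + c^T x + lambda^T (A x - b)
Stationarity (grad_x L = 0): Q x + c + A^T lambda = 0.
Primal feasibility: A x = b.

This gives the KKT block system:
  [ Q   A^T ] [ x     ]   [-c ]
  [ A    0  ] [ lambda ] = [ b ]

Solving the linear system:
  x*      = (-0.0728, 0.7744, 0.5104)
  lambda* = (-3.3462)
  f(x*)   = 9.3207

x* = (-0.0728, 0.7744, 0.5104), lambda* = (-3.3462)


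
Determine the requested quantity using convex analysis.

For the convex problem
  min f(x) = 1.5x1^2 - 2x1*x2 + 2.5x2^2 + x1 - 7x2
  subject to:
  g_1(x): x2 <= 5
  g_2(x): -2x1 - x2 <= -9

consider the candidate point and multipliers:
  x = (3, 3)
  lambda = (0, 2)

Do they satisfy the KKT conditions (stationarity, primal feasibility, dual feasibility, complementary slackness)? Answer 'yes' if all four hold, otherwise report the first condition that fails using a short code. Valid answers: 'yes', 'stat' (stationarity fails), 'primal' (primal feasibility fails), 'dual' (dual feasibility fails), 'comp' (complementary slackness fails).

Gradient of f: grad f(x) = Q x + c = (4, 2)
Constraint values g_i(x) = a_i^T x - b_i:
  g_1((3, 3)) = -2
  g_2((3, 3)) = 0
Stationarity residual: grad f(x) + sum_i lambda_i a_i = (0, 0)
  -> stationarity OK
Primal feasibility (all g_i <= 0): OK
Dual feasibility (all lambda_i >= 0): OK
Complementary slackness (lambda_i * g_i(x) = 0 for all i): OK

Verdict: yes, KKT holds.

yes


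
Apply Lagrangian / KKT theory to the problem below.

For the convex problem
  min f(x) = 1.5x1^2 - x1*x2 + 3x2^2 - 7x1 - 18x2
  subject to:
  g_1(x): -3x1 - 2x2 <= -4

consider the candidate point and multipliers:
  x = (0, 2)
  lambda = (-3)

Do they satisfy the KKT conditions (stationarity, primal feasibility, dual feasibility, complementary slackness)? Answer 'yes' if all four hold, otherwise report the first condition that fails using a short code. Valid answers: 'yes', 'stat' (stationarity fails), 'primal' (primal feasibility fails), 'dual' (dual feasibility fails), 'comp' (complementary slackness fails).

Gradient of f: grad f(x) = Q x + c = (-9, -6)
Constraint values g_i(x) = a_i^T x - b_i:
  g_1((0, 2)) = 0
Stationarity residual: grad f(x) + sum_i lambda_i a_i = (0, 0)
  -> stationarity OK
Primal feasibility (all g_i <= 0): OK
Dual feasibility (all lambda_i >= 0): FAILS
Complementary slackness (lambda_i * g_i(x) = 0 for all i): OK

Verdict: the first failing condition is dual_feasibility -> dual.

dual


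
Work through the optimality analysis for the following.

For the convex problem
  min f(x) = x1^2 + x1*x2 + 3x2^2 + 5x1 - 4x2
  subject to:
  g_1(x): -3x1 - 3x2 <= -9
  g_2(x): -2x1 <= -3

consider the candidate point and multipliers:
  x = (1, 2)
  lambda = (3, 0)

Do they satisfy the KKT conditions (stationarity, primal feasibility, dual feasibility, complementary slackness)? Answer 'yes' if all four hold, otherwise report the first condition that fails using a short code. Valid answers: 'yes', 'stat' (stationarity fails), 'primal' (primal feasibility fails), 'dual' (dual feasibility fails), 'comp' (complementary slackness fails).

Gradient of f: grad f(x) = Q x + c = (9, 9)
Constraint values g_i(x) = a_i^T x - b_i:
  g_1((1, 2)) = 0
  g_2((1, 2)) = 1
Stationarity residual: grad f(x) + sum_i lambda_i a_i = (0, 0)
  -> stationarity OK
Primal feasibility (all g_i <= 0): FAILS
Dual feasibility (all lambda_i >= 0): OK
Complementary slackness (lambda_i * g_i(x) = 0 for all i): OK

Verdict: the first failing condition is primal_feasibility -> primal.

primal


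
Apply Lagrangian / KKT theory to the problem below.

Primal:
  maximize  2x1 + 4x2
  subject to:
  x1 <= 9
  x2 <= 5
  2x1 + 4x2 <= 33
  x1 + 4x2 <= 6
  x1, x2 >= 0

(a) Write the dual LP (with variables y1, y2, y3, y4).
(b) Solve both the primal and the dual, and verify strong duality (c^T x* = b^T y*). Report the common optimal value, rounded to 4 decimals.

The standard primal-dual pair for 'max c^T x s.t. A x <= b, x >= 0' is:
  Dual:  min b^T y  s.t.  A^T y >= c,  y >= 0.

So the dual LP is:
  minimize  9y1 + 5y2 + 33y3 + 6y4
  subject to:
    y1 + 2y3 + y4 >= 2
    y2 + 4y3 + 4y4 >= 4
    y1, y2, y3, y4 >= 0

Solving the primal: x* = (6, 0).
  primal value c^T x* = 12.
Solving the dual: y* = (0, 0, 0, 2).
  dual value b^T y* = 12.
Strong duality: c^T x* = b^T y*. Confirmed.

12


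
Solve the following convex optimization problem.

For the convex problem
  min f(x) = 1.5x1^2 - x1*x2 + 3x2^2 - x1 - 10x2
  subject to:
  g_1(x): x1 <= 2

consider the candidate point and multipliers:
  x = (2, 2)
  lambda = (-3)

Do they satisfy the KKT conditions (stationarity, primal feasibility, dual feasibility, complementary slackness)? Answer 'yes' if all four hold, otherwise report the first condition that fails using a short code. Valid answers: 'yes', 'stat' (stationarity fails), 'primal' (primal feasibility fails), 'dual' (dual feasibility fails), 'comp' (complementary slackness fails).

Gradient of f: grad f(x) = Q x + c = (3, 0)
Constraint values g_i(x) = a_i^T x - b_i:
  g_1((2, 2)) = 0
Stationarity residual: grad f(x) + sum_i lambda_i a_i = (0, 0)
  -> stationarity OK
Primal feasibility (all g_i <= 0): OK
Dual feasibility (all lambda_i >= 0): FAILS
Complementary slackness (lambda_i * g_i(x) = 0 for all i): OK

Verdict: the first failing condition is dual_feasibility -> dual.

dual


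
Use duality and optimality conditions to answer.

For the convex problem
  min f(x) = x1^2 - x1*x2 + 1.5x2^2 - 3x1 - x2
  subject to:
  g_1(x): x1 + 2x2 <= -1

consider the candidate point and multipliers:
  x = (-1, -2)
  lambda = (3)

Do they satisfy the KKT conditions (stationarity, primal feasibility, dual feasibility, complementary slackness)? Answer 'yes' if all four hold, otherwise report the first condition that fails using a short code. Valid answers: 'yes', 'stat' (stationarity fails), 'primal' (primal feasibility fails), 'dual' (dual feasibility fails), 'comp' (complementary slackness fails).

Gradient of f: grad f(x) = Q x + c = (-3, -6)
Constraint values g_i(x) = a_i^T x - b_i:
  g_1((-1, -2)) = -4
Stationarity residual: grad f(x) + sum_i lambda_i a_i = (0, 0)
  -> stationarity OK
Primal feasibility (all g_i <= 0): OK
Dual feasibility (all lambda_i >= 0): OK
Complementary slackness (lambda_i * g_i(x) = 0 for all i): FAILS

Verdict: the first failing condition is complementary_slackness -> comp.

comp


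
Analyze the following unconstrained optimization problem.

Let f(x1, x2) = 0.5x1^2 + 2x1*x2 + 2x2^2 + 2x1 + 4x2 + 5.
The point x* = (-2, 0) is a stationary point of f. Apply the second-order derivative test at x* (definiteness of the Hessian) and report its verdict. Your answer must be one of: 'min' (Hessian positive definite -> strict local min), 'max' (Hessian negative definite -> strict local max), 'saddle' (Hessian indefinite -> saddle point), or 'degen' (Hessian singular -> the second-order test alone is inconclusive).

Compute the Hessian H = grad^2 f:
  H = [[1, 2], [2, 4]]
Verify stationarity: grad f(x*) = H x* + g = (0, 0).
Eigenvalues of H: 0, 5.
H has a zero eigenvalue (singular; positive semidefinite but not definite), so H is neither positive definite, negative definite, nor indefinite. The second-order test alone is inconclusive -> degen.
(Indeed, f is constant along the null direction of H through x*, so x* is not a strict local extremum.)

degen


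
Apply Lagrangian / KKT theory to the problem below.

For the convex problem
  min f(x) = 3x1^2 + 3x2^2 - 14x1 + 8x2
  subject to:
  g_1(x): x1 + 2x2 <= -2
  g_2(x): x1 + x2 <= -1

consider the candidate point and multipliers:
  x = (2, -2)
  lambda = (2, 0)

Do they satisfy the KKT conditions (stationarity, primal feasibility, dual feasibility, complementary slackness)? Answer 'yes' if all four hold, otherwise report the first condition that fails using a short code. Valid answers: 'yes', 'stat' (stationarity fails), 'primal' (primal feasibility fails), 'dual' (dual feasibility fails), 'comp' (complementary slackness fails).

Gradient of f: grad f(x) = Q x + c = (-2, -4)
Constraint values g_i(x) = a_i^T x - b_i:
  g_1((2, -2)) = 0
  g_2((2, -2)) = 1
Stationarity residual: grad f(x) + sum_i lambda_i a_i = (0, 0)
  -> stationarity OK
Primal feasibility (all g_i <= 0): FAILS
Dual feasibility (all lambda_i >= 0): OK
Complementary slackness (lambda_i * g_i(x) = 0 for all i): OK

Verdict: the first failing condition is primal_feasibility -> primal.

primal


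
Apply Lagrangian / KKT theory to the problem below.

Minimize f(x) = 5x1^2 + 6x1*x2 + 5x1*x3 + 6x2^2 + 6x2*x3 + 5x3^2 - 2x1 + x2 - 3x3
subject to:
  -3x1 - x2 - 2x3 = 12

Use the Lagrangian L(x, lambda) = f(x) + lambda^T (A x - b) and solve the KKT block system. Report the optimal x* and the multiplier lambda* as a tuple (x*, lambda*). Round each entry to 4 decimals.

Form the Lagrangian:
  L(x, lambda) = (1/2) x^T Q x + c^T x + lambda^T (A x - b)
Stationarity (grad_x L = 0): Q x + c + A^T lambda = 0.
Primal feasibility: A x = b.

This gives the KKT block system:
  [ Q   A^T ] [ x     ]   [-c ]
  [ A    0  ] [ lambda ] = [ b ]

Solving the linear system:
  x*      = (-3.7185, 1.2867, -1.0656)
  lambda* = (-12.2642)
  f(x*)   = 79.5458

x* = (-3.7185, 1.2867, -1.0656), lambda* = (-12.2642)


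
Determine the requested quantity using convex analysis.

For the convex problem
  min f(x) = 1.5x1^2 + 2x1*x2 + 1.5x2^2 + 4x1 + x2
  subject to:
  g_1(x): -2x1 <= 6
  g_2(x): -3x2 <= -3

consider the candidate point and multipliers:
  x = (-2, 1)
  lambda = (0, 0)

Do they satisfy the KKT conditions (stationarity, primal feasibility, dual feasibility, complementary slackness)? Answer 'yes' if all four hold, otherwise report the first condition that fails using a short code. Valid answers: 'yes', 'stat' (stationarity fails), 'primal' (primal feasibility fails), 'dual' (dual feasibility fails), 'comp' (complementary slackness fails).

Gradient of f: grad f(x) = Q x + c = (0, 0)
Constraint values g_i(x) = a_i^T x - b_i:
  g_1((-2, 1)) = -2
  g_2((-2, 1)) = 0
Stationarity residual: grad f(x) + sum_i lambda_i a_i = (0, 0)
  -> stationarity OK
Primal feasibility (all g_i <= 0): OK
Dual feasibility (all lambda_i >= 0): OK
Complementary slackness (lambda_i * g_i(x) = 0 for all i): OK

Verdict: yes, KKT holds.

yes


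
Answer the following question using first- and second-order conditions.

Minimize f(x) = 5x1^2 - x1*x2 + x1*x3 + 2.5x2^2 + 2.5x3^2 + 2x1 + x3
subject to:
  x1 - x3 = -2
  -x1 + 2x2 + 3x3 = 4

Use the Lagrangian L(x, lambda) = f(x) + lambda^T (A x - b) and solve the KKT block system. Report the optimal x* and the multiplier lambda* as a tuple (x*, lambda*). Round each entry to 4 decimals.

Form the Lagrangian:
  L(x, lambda) = (1/2) x^T Q x + c^T x + lambda^T (A x - b)
Stationarity (grad_x L = 0): Q x + c + A^T lambda = 0.
Primal feasibility: A x = b.

This gives the KKT block system:
  [ Q   A^T ] [ x     ]   [-c ]
  [ A    0  ] [ lambda ] = [ b ]

Solving the linear system:
  x*      = (-0.875, -0.125, 1.125)
  lambda* = (5.375, -0.125)
  f(x*)   = 5.3125

x* = (-0.875, -0.125, 1.125), lambda* = (5.375, -0.125)


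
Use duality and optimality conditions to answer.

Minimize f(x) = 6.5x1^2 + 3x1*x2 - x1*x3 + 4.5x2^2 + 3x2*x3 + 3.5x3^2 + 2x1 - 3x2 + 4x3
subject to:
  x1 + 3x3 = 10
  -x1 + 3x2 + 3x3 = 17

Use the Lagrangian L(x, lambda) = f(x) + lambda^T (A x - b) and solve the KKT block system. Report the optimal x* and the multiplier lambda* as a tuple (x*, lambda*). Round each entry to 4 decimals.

Form the Lagrangian:
  L(x, lambda) = (1/2) x^T Q x + c^T x + lambda^T (A x - b)
Stationarity (grad_x L = 0): Q x + c + A^T lambda = 0.
Primal feasibility: A x = b.

This gives the KKT block system:
  [ Q   A^T ] [ x     ]   [-c ]
  [ A    0  ] [ lambda ] = [ b ]

Solving the linear system:
  x*      = (-0.6105, 1.9263, 3.5368)
  lambda* = (-4.0105, -7.7053)
  f(x*)   = 89.1211

x* = (-0.6105, 1.9263, 3.5368), lambda* = (-4.0105, -7.7053)


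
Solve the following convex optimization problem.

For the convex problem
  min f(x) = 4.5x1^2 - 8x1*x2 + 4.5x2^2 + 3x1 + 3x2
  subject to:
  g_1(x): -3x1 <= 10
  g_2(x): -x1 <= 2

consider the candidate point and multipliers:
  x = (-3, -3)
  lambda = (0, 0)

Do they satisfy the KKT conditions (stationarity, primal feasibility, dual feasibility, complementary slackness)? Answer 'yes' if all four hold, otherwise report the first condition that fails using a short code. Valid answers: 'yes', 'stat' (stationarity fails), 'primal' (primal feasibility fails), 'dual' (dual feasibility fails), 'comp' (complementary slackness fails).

Gradient of f: grad f(x) = Q x + c = (0, 0)
Constraint values g_i(x) = a_i^T x - b_i:
  g_1((-3, -3)) = -1
  g_2((-3, -3)) = 1
Stationarity residual: grad f(x) + sum_i lambda_i a_i = (0, 0)
  -> stationarity OK
Primal feasibility (all g_i <= 0): FAILS
Dual feasibility (all lambda_i >= 0): OK
Complementary slackness (lambda_i * g_i(x) = 0 for all i): OK

Verdict: the first failing condition is primal_feasibility -> primal.

primal


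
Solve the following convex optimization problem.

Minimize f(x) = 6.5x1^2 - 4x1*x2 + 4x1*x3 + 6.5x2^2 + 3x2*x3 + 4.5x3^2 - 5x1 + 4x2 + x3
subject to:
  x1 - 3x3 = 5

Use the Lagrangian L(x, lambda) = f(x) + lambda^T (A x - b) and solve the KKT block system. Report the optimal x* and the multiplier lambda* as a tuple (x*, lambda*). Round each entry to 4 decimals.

Form the Lagrangian:
  L(x, lambda) = (1/2) x^T Q x + c^T x + lambda^T (A x - b)
Stationarity (grad_x L = 0): Q x + c + A^T lambda = 0.
Primal feasibility: A x = b.

This gives the KKT block system:
  [ Q   A^T ] [ x     ]   [-c ]
  [ A    0  ] [ lambda ] = [ b ]

Solving the linear system:
  x*      = (1.0369, 0.3162, -1.321)
  lambda* = (-1.931)
  f(x*)   = 2.2071

x* = (1.0369, 0.3162, -1.321), lambda* = (-1.931)


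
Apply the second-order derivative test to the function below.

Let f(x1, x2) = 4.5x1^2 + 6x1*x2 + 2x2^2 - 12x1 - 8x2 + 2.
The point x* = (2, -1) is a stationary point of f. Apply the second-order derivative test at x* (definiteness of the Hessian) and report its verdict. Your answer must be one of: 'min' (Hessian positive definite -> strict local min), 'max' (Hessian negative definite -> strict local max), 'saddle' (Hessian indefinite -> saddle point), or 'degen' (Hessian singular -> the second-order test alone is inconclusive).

Compute the Hessian H = grad^2 f:
  H = [[9, 6], [6, 4]]
Verify stationarity: grad f(x*) = H x* + g = (0, 0).
Eigenvalues of H: 0, 13.
H has a zero eigenvalue (singular; positive semidefinite but not definite), so H is neither positive definite, negative definite, nor indefinite. The second-order test alone is inconclusive -> degen.
(Indeed, f is constant along the null direction of H through x*, so x* is not a strict local extremum.)

degen


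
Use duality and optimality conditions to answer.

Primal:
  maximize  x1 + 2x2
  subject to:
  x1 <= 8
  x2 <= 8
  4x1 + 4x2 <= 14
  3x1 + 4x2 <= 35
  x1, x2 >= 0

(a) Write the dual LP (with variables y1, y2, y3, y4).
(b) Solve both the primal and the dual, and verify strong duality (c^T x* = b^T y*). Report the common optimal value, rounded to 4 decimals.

The standard primal-dual pair for 'max c^T x s.t. A x <= b, x >= 0' is:
  Dual:  min b^T y  s.t.  A^T y >= c,  y >= 0.

So the dual LP is:
  minimize  8y1 + 8y2 + 14y3 + 35y4
  subject to:
    y1 + 4y3 + 3y4 >= 1
    y2 + 4y3 + 4y4 >= 2
    y1, y2, y3, y4 >= 0

Solving the primal: x* = (0, 3.5).
  primal value c^T x* = 7.
Solving the dual: y* = (0, 0, 0.5, 0).
  dual value b^T y* = 7.
Strong duality: c^T x* = b^T y*. Confirmed.

7


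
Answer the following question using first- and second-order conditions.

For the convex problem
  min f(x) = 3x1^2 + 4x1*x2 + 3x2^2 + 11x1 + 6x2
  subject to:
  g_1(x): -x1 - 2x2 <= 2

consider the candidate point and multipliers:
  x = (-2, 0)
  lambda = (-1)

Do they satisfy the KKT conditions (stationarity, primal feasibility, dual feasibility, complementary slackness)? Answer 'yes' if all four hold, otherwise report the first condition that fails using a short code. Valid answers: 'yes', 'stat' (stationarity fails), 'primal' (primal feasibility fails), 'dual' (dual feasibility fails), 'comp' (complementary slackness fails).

Gradient of f: grad f(x) = Q x + c = (-1, -2)
Constraint values g_i(x) = a_i^T x - b_i:
  g_1((-2, 0)) = 0
Stationarity residual: grad f(x) + sum_i lambda_i a_i = (0, 0)
  -> stationarity OK
Primal feasibility (all g_i <= 0): OK
Dual feasibility (all lambda_i >= 0): FAILS
Complementary slackness (lambda_i * g_i(x) = 0 for all i): OK

Verdict: the first failing condition is dual_feasibility -> dual.

dual


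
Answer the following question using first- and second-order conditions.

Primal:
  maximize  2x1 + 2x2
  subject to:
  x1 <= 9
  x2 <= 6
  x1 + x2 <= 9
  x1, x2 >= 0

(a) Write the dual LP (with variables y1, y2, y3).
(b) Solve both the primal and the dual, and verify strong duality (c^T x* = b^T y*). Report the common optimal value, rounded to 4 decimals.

The standard primal-dual pair for 'max c^T x s.t. A x <= b, x >= 0' is:
  Dual:  min b^T y  s.t.  A^T y >= c,  y >= 0.

So the dual LP is:
  minimize  9y1 + 6y2 + 9y3
  subject to:
    y1 + y3 >= 2
    y2 + y3 >= 2
    y1, y2, y3 >= 0

Solving the primal: x* = (3, 6).
  primal value c^T x* = 18.
Solving the dual: y* = (0, 0, 2).
  dual value b^T y* = 18.
Strong duality: c^T x* = b^T y*. Confirmed.

18


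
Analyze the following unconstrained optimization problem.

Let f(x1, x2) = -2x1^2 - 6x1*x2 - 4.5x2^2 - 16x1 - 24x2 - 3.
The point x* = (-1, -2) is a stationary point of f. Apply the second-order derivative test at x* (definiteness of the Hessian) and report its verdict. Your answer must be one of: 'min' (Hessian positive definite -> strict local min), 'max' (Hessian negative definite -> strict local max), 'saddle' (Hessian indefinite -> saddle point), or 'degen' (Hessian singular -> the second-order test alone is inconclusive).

Compute the Hessian H = grad^2 f:
  H = [[-4, -6], [-6, -9]]
Verify stationarity: grad f(x*) = H x* + g = (0, 0).
Eigenvalues of H: -13, 0.
H has a zero eigenvalue (singular; negative semidefinite but not definite), so H is neither positive definite, negative definite, nor indefinite. The second-order test alone is inconclusive -> degen.
(Indeed, f is constant along the null direction of H through x*, so x* is not a strict local extremum.)

degen


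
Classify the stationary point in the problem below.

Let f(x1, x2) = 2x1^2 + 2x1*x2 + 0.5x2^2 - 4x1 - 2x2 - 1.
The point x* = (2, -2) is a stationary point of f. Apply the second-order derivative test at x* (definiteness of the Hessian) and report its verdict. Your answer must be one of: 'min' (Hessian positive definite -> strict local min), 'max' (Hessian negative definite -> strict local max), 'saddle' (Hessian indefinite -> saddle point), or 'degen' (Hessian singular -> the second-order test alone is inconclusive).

Compute the Hessian H = grad^2 f:
  H = [[4, 2], [2, 1]]
Verify stationarity: grad f(x*) = H x* + g = (0, 0).
Eigenvalues of H: 0, 5.
H has a zero eigenvalue (singular; positive semidefinite but not definite), so H is neither positive definite, negative definite, nor indefinite. The second-order test alone is inconclusive -> degen.
(Indeed, f is constant along the null direction of H through x*, so x* is not a strict local extremum.)

degen


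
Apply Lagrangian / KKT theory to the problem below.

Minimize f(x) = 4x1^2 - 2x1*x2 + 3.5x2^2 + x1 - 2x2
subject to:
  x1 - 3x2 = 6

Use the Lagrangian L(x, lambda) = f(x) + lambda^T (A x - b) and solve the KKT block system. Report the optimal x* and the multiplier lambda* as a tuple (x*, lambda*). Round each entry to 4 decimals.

Form the Lagrangian:
  L(x, lambda) = (1/2) x^T Q x + c^T x + lambda^T (A x - b)
Stationarity (grad_x L = 0): Q x + c + A^T lambda = 0.
Primal feasibility: A x = b.

This gives the KKT block system:
  [ Q   A^T ] [ x     ]   [-c ]
  [ A    0  ] [ lambda ] = [ b ]

Solving the linear system:
  x*      = (0.0448, -1.9851)
  lambda* = (-5.3284)
  f(x*)   = 17.9925

x* = (0.0448, -1.9851), lambda* = (-5.3284)


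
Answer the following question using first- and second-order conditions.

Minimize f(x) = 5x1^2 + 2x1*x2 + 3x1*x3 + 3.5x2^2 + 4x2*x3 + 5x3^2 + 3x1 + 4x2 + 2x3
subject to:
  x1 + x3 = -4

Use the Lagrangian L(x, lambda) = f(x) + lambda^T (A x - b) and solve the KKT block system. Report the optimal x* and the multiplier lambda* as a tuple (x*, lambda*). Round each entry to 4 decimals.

Form the Lagrangian:
  L(x, lambda) = (1/2) x^T Q x + c^T x + lambda^T (A x - b)
Stationarity (grad_x L = 0): Q x + c + A^T lambda = 0.
Primal feasibility: A x = b.

This gives the KKT block system:
  [ Q   A^T ] [ x     ]   [-c ]
  [ A    0  ] [ lambda ] = [ b ]

Solving the linear system:
  x*      = (-1.9043, 1.1702, -2.0957)
  lambda* = (19.9894)
  f(x*)   = 37.367

x* = (-1.9043, 1.1702, -2.0957), lambda* = (19.9894)


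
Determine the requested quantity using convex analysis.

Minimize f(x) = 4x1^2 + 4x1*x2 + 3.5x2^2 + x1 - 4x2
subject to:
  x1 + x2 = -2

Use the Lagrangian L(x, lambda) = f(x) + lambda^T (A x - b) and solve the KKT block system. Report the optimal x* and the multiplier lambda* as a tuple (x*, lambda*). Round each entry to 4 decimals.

Form the Lagrangian:
  L(x, lambda) = (1/2) x^T Q x + c^T x + lambda^T (A x - b)
Stationarity (grad_x L = 0): Q x + c + A^T lambda = 0.
Primal feasibility: A x = b.

This gives the KKT block system:
  [ Q   A^T ] [ x     ]   [-c ]
  [ A    0  ] [ lambda ] = [ b ]

Solving the linear system:
  x*      = (-1.5714, -0.4286)
  lambda* = (13.2857)
  f(x*)   = 13.3571

x* = (-1.5714, -0.4286), lambda* = (13.2857)


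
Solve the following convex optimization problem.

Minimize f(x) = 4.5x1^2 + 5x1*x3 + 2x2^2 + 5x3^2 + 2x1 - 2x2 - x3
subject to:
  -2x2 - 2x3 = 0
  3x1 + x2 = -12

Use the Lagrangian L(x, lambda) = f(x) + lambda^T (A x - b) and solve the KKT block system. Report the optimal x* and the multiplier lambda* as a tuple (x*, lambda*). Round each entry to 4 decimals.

Form the Lagrangian:
  L(x, lambda) = (1/2) x^T Q x + c^T x + lambda^T (A x - b)
Stationarity (grad_x L = 0): Q x + c + A^T lambda = 0.
Primal feasibility: A x = b.

This gives the KKT block system:
  [ Q   A^T ] [ x     ]   [-c ]
  [ A    0  ] [ lambda ] = [ b ]

Solving the linear system:
  x*      = (-3.4485, -1.6545, 1.6545)
  lambda* = (-0.8485, 6.9212)
  f(x*)   = 38.9061

x* = (-3.4485, -1.6545, 1.6545), lambda* = (-0.8485, 6.9212)


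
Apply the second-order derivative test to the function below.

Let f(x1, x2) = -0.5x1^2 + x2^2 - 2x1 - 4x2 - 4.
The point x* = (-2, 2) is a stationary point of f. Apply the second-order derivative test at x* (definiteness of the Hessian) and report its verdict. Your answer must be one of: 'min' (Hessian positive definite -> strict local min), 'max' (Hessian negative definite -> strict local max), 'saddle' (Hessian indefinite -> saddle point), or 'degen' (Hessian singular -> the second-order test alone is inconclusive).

Compute the Hessian H = grad^2 f:
  H = [[-1, 0], [0, 2]]
Verify stationarity: grad f(x*) = H x* + g = (0, 0).
Eigenvalues of H: -1, 2.
Eigenvalues have mixed signs, so H is indefinite -> x* is a saddle point.

saddle


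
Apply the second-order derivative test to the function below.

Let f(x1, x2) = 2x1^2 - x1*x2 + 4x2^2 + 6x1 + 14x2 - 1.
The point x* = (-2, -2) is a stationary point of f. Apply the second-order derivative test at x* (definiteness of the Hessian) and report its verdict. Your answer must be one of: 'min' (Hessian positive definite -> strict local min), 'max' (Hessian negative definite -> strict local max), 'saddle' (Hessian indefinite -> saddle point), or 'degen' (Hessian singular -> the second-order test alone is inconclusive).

Compute the Hessian H = grad^2 f:
  H = [[4, -1], [-1, 8]]
Verify stationarity: grad f(x*) = H x* + g = (0, 0).
Eigenvalues of H: 3.7639, 8.2361.
Both eigenvalues > 0, so H is positive definite -> x* is a strict local min.

min


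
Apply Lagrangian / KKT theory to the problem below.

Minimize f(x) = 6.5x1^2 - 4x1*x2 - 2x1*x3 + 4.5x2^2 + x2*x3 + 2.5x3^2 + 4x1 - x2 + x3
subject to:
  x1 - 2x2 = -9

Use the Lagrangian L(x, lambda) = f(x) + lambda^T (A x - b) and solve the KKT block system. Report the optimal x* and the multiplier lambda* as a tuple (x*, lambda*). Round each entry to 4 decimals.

Form the Lagrangian:
  L(x, lambda) = (1/2) x^T Q x + c^T x + lambda^T (A x - b)
Stationarity (grad_x L = 0): Q x + c + A^T lambda = 0.
Primal feasibility: A x = b.

This gives the KKT block system:
  [ Q   A^T ] [ x     ]   [-c ]
  [ A    0  ] [ lambda ] = [ b ]

Solving the linear system:
  x*      = (-0.6852, 4.1574, -1.3056)
  lambda* = (18.9259)
  f(x*)   = 81.0648

x* = (-0.6852, 4.1574, -1.3056), lambda* = (18.9259)


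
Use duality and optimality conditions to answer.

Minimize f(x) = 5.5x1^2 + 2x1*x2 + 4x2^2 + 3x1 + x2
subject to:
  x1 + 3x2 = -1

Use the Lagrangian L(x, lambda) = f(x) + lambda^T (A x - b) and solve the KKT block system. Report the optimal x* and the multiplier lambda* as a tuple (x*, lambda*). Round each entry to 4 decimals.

Form the Lagrangian:
  L(x, lambda) = (1/2) x^T Q x + c^T x + lambda^T (A x - b)
Stationarity (grad_x L = 0): Q x + c + A^T lambda = 0.
Primal feasibility: A x = b.

This gives the KKT block system:
  [ Q   A^T ] [ x     ]   [-c ]
  [ A    0  ] [ lambda ] = [ b ]

Solving the linear system:
  x*      = (-0.2737, -0.2421)
  lambda* = (0.4947)
  f(x*)   = -0.2842

x* = (-0.2737, -0.2421), lambda* = (0.4947)


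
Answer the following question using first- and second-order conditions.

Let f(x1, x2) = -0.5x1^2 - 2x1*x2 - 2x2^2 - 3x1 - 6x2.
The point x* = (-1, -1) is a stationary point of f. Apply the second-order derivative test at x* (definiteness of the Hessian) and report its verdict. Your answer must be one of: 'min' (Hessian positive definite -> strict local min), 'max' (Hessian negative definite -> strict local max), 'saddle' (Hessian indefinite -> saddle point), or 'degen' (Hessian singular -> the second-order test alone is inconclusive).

Compute the Hessian H = grad^2 f:
  H = [[-1, -2], [-2, -4]]
Verify stationarity: grad f(x*) = H x* + g = (0, 0).
Eigenvalues of H: -5, 0.
H has a zero eigenvalue (singular; negative semidefinite but not definite), so H is neither positive definite, negative definite, nor indefinite. The second-order test alone is inconclusive -> degen.
(Indeed, f is constant along the null direction of H through x*, so x* is not a strict local extremum.)

degen


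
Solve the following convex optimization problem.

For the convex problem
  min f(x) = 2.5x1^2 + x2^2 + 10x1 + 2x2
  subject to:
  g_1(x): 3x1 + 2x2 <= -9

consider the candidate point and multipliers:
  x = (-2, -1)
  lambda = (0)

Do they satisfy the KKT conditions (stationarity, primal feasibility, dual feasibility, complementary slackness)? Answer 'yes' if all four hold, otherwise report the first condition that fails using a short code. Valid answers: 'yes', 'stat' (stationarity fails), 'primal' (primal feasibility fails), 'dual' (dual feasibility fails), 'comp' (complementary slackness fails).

Gradient of f: grad f(x) = Q x + c = (0, 0)
Constraint values g_i(x) = a_i^T x - b_i:
  g_1((-2, -1)) = 1
Stationarity residual: grad f(x) + sum_i lambda_i a_i = (0, 0)
  -> stationarity OK
Primal feasibility (all g_i <= 0): FAILS
Dual feasibility (all lambda_i >= 0): OK
Complementary slackness (lambda_i * g_i(x) = 0 for all i): OK

Verdict: the first failing condition is primal_feasibility -> primal.

primal


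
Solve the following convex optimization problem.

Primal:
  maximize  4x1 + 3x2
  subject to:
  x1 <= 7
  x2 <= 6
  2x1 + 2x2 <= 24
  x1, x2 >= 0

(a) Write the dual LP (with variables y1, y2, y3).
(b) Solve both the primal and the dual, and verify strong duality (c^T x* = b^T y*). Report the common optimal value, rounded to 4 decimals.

The standard primal-dual pair for 'max c^T x s.t. A x <= b, x >= 0' is:
  Dual:  min b^T y  s.t.  A^T y >= c,  y >= 0.

So the dual LP is:
  minimize  7y1 + 6y2 + 24y3
  subject to:
    y1 + 2y3 >= 4
    y2 + 2y3 >= 3
    y1, y2, y3 >= 0

Solving the primal: x* = (7, 5).
  primal value c^T x* = 43.
Solving the dual: y* = (1, 0, 1.5).
  dual value b^T y* = 43.
Strong duality: c^T x* = b^T y*. Confirmed.

43


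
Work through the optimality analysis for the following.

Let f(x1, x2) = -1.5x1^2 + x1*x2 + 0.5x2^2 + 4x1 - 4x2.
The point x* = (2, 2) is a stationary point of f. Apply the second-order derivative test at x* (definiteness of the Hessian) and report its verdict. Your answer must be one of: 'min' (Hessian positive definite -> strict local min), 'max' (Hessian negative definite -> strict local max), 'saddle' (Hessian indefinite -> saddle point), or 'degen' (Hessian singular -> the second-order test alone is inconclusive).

Compute the Hessian H = grad^2 f:
  H = [[-3, 1], [1, 1]]
Verify stationarity: grad f(x*) = H x* + g = (0, 0).
Eigenvalues of H: -3.2361, 1.2361.
Eigenvalues have mixed signs, so H is indefinite -> x* is a saddle point.

saddle


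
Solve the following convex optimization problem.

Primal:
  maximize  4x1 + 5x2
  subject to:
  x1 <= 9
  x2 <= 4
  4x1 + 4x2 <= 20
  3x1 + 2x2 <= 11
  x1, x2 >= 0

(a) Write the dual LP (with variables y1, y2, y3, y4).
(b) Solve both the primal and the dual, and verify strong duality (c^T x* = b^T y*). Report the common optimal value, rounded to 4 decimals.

The standard primal-dual pair for 'max c^T x s.t. A x <= b, x >= 0' is:
  Dual:  min b^T y  s.t.  A^T y >= c,  y >= 0.

So the dual LP is:
  minimize  9y1 + 4y2 + 20y3 + 11y4
  subject to:
    y1 + 4y3 + 3y4 >= 4
    y2 + 4y3 + 2y4 >= 5
    y1, y2, y3, y4 >= 0

Solving the primal: x* = (1, 4).
  primal value c^T x* = 24.
Solving the dual: y* = (0, 2.3333, 0, 1.3333).
  dual value b^T y* = 24.
Strong duality: c^T x* = b^T y*. Confirmed.

24


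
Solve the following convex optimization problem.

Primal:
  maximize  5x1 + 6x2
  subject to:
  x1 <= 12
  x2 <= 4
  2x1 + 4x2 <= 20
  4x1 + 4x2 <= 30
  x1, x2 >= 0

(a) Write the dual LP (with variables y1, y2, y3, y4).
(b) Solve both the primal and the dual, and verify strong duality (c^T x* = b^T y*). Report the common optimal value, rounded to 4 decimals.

The standard primal-dual pair for 'max c^T x s.t. A x <= b, x >= 0' is:
  Dual:  min b^T y  s.t.  A^T y >= c,  y >= 0.

So the dual LP is:
  minimize  12y1 + 4y2 + 20y3 + 30y4
  subject to:
    y1 + 2y3 + 4y4 >= 5
    y2 + 4y3 + 4y4 >= 6
    y1, y2, y3, y4 >= 0

Solving the primal: x* = (5, 2.5).
  primal value c^T x* = 40.
Solving the dual: y* = (0, 0, 0.5, 1).
  dual value b^T y* = 40.
Strong duality: c^T x* = b^T y*. Confirmed.

40


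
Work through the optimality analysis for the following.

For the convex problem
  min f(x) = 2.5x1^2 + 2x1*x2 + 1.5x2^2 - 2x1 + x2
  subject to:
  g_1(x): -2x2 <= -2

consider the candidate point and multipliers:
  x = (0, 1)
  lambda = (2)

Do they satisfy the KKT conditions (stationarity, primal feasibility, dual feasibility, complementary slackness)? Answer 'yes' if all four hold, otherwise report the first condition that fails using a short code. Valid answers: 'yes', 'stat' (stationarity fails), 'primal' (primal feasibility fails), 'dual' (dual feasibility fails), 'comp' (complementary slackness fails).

Gradient of f: grad f(x) = Q x + c = (0, 4)
Constraint values g_i(x) = a_i^T x - b_i:
  g_1((0, 1)) = 0
Stationarity residual: grad f(x) + sum_i lambda_i a_i = (0, 0)
  -> stationarity OK
Primal feasibility (all g_i <= 0): OK
Dual feasibility (all lambda_i >= 0): OK
Complementary slackness (lambda_i * g_i(x) = 0 for all i): OK

Verdict: yes, KKT holds.

yes


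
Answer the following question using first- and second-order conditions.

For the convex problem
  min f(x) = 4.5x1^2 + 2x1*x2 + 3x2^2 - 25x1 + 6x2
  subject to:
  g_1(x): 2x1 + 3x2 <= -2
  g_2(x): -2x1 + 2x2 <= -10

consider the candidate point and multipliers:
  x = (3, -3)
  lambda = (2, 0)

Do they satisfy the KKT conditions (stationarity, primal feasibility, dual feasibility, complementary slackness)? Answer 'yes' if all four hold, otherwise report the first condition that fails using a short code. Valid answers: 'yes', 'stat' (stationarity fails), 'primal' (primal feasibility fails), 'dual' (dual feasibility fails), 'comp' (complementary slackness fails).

Gradient of f: grad f(x) = Q x + c = (-4, -6)
Constraint values g_i(x) = a_i^T x - b_i:
  g_1((3, -3)) = -1
  g_2((3, -3)) = -2
Stationarity residual: grad f(x) + sum_i lambda_i a_i = (0, 0)
  -> stationarity OK
Primal feasibility (all g_i <= 0): OK
Dual feasibility (all lambda_i >= 0): OK
Complementary slackness (lambda_i * g_i(x) = 0 for all i): FAILS

Verdict: the first failing condition is complementary_slackness -> comp.

comp


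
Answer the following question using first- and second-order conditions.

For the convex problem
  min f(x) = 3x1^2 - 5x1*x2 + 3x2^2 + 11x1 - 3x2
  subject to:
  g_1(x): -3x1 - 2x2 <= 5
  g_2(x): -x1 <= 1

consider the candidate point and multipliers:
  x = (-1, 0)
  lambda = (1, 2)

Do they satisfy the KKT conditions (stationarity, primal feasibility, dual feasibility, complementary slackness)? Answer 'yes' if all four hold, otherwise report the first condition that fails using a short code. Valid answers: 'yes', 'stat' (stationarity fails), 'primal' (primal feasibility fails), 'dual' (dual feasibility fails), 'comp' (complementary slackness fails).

Gradient of f: grad f(x) = Q x + c = (5, 2)
Constraint values g_i(x) = a_i^T x - b_i:
  g_1((-1, 0)) = -2
  g_2((-1, 0)) = 0
Stationarity residual: grad f(x) + sum_i lambda_i a_i = (0, 0)
  -> stationarity OK
Primal feasibility (all g_i <= 0): OK
Dual feasibility (all lambda_i >= 0): OK
Complementary slackness (lambda_i * g_i(x) = 0 for all i): FAILS

Verdict: the first failing condition is complementary_slackness -> comp.

comp


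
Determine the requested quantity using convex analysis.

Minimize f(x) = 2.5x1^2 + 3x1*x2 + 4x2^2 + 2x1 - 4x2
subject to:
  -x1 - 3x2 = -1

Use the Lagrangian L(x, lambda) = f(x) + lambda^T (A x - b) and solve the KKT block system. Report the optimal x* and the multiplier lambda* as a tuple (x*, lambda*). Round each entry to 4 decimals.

Form the Lagrangian:
  L(x, lambda) = (1/2) x^T Q x + c^T x + lambda^T (A x - b)
Stationarity (grad_x L = 0): Q x + c + A^T lambda = 0.
Primal feasibility: A x = b.

This gives the KKT block system:
  [ Q   A^T ] [ x     ]   [-c ]
  [ A    0  ] [ lambda ] = [ b ]

Solving the linear system:
  x*      = (-0.8857, 0.6286)
  lambda* = (-0.5429)
  f(x*)   = -2.4143

x* = (-0.8857, 0.6286), lambda* = (-0.5429)


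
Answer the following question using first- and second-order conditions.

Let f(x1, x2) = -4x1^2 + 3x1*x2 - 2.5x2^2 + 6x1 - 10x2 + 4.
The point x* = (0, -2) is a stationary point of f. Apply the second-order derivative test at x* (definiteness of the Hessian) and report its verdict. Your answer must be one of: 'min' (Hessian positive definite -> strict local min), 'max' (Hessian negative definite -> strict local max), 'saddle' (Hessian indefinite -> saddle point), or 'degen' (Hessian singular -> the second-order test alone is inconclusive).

Compute the Hessian H = grad^2 f:
  H = [[-8, 3], [3, -5]]
Verify stationarity: grad f(x*) = H x* + g = (0, 0).
Eigenvalues of H: -9.8541, -3.1459.
Both eigenvalues < 0, so H is negative definite -> x* is a strict local max.

max


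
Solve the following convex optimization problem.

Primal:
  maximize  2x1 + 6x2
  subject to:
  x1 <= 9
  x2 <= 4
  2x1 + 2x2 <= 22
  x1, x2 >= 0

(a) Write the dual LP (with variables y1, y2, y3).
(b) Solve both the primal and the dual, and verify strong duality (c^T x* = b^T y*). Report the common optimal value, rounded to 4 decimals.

The standard primal-dual pair for 'max c^T x s.t. A x <= b, x >= 0' is:
  Dual:  min b^T y  s.t.  A^T y >= c,  y >= 0.

So the dual LP is:
  minimize  9y1 + 4y2 + 22y3
  subject to:
    y1 + 2y3 >= 2
    y2 + 2y3 >= 6
    y1, y2, y3 >= 0

Solving the primal: x* = (7, 4).
  primal value c^T x* = 38.
Solving the dual: y* = (0, 4, 1).
  dual value b^T y* = 38.
Strong duality: c^T x* = b^T y*. Confirmed.

38


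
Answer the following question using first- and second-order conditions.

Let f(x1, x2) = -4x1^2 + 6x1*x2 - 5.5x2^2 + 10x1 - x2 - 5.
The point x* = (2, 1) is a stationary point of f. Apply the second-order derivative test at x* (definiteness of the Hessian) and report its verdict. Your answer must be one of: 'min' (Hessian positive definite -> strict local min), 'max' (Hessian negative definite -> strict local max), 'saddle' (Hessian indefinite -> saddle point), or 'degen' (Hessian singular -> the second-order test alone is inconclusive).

Compute the Hessian H = grad^2 f:
  H = [[-8, 6], [6, -11]]
Verify stationarity: grad f(x*) = H x* + g = (0, 0).
Eigenvalues of H: -15.6847, -3.3153.
Both eigenvalues < 0, so H is negative definite -> x* is a strict local max.

max
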